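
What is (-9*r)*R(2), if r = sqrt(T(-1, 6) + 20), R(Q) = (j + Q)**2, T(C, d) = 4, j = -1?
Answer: -18*sqrt(6) ≈ -44.091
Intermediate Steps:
R(Q) = (-1 + Q)**2
r = 2*sqrt(6) (r = sqrt(4 + 20) = sqrt(24) = 2*sqrt(6) ≈ 4.8990)
(-9*r)*R(2) = (-18*sqrt(6))*(-1 + 2)**2 = -18*sqrt(6)*1**2 = -18*sqrt(6)*1 = -18*sqrt(6)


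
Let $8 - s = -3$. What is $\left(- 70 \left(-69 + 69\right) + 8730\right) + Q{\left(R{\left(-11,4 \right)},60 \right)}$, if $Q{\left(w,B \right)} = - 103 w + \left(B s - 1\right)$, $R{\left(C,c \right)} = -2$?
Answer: $9595$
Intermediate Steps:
$s = 11$ ($s = 8 - -3 = 8 + 3 = 11$)
$Q{\left(w,B \right)} = -1 - 103 w + 11 B$ ($Q{\left(w,B \right)} = - 103 w + \left(B 11 - 1\right) = - 103 w + \left(11 B - 1\right) = - 103 w + \left(-1 + 11 B\right) = -1 - 103 w + 11 B$)
$\left(- 70 \left(-69 + 69\right) + 8730\right) + Q{\left(R{\left(-11,4 \right)},60 \right)} = \left(- 70 \left(-69 + 69\right) + 8730\right) - -865 = \left(\left(-70\right) 0 + 8730\right) + \left(-1 + 206 + 660\right) = \left(0 + 8730\right) + 865 = 8730 + 865 = 9595$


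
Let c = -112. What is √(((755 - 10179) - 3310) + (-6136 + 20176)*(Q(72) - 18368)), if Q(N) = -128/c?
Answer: I*√12636287006/7 ≈ 16059.0*I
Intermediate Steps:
Q(N) = 8/7 (Q(N) = -128/(-112) = -128*(-1/112) = 8/7)
√(((755 - 10179) - 3310) + (-6136 + 20176)*(Q(72) - 18368)) = √(((755 - 10179) - 3310) + (-6136 + 20176)*(8/7 - 18368)) = √((-9424 - 3310) + 14040*(-128568/7)) = √(-12734 - 1805094720/7) = √(-1805183858/7) = I*√12636287006/7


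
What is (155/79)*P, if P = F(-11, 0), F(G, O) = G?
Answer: -1705/79 ≈ -21.582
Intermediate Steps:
P = -11
(155/79)*P = (155/79)*(-11) = -1705/79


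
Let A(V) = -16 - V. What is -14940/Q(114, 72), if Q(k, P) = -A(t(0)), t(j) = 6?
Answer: -7470/11 ≈ -679.09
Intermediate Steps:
Q(k, P) = 22 (Q(k, P) = -(-16 - 1*6) = -(-16 - 6) = -1*(-22) = 22)
-14940/Q(114, 72) = -14940/22 = -14940*1/22 = -7470/11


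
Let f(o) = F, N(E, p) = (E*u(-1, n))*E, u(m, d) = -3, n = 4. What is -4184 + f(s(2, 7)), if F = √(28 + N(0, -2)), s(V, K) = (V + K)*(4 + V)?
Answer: -4184 + 2*√7 ≈ -4178.7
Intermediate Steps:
s(V, K) = (4 + V)*(K + V) (s(V, K) = (K + V)*(4 + V) = (4 + V)*(K + V))
N(E, p) = -3*E² (N(E, p) = (E*(-3))*E = (-3*E)*E = -3*E²)
F = 2*√7 (F = √(28 - 3*0²) = √(28 - 3*0) = √(28 + 0) = √28 = 2*√7 ≈ 5.2915)
f(o) = 2*√7
-4184 + f(s(2, 7)) = -4184 + 2*√7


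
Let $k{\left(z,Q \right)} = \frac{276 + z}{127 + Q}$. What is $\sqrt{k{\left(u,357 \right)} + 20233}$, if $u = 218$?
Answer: $\frac{\sqrt{9793266}}{22} \approx 142.25$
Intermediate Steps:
$k{\left(z,Q \right)} = \frac{276 + z}{127 + Q}$
$\sqrt{k{\left(u,357 \right)} + 20233} = \sqrt{\frac{276 + 218}{127 + 357} + 20233} = \sqrt{\frac{1}{484} \cdot 494 + 20233} = \sqrt{\frac{247}{242} + 20233} = \sqrt{\frac{4896633}{242}} = \frac{\sqrt{9793266}}{22}$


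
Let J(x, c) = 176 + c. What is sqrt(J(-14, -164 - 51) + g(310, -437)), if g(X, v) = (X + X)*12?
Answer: sqrt(7401) ≈ 86.029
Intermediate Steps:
g(X, v) = 24*X (g(X, v) = (2*X)*12 = 24*X)
sqrt(J(-14, -164 - 51) + g(310, -437)) = sqrt((176 + (-164 - 51)) + 24*310) = sqrt((176 - 215) + 7440) = sqrt(-39 + 7440) = sqrt(7401)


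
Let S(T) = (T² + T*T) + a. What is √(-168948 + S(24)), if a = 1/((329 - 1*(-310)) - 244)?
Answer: I*√26180370505/395 ≈ 409.63*I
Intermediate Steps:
a = 1/395 (a = 1/((329 + 310) - 244) = 1/(639 - 244) = 1/395 ≈ 0.0025316)
S(T) = 1/395 + 2*T² (S(T) = (T² + T*T) + 1/395 = (T² + T²) + 1/395 = 2*T² + 1/395 = 1/395 + 2*T²)
√(-168948 + S(24)) = √(-168948 + (1/395 + 2*24²)) = √(-168948 + (1/395 + 2*576)) = √(-168948 + (1/395 + 1152)) = √(-168948 + 455041/395) = √(-66279419/395) = I*√26180370505/395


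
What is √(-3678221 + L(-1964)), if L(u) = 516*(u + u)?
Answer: I*√5705069 ≈ 2388.5*I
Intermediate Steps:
L(u) = 1032*u (L(u) = 516*(2*u) = 1032*u)
√(-3678221 + L(-1964)) = √(-3678221 + 1032*(-1964)) = √(-3678221 - 2026848) = √(-5705069) = I*√5705069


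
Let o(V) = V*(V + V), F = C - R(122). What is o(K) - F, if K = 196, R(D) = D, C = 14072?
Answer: 62882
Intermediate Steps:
F = 13950 (F = 14072 - 1*122 = 14072 - 122 = 13950)
o(V) = 2*V**2 (o(V) = V*(2*V) = 2*V**2)
o(K) - F = 2*196**2 - 1*13950 = 2*38416 - 13950 = 76832 - 13950 = 62882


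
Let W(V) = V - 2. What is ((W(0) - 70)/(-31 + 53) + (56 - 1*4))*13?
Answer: 6968/11 ≈ 633.45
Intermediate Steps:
W(V) = -2 + V
((W(0) - 70)/(-31 + 53) + (56 - 1*4))*13 = (((-2 + 0) - 70)/(-31 + 53) + (56 - 1*4))*13 = ((-2 - 70)/22 + (56 - 4))*13 = (-72*1/22 + 52)*13 = (-36/11 + 52)*13 = (536/11)*13 = 6968/11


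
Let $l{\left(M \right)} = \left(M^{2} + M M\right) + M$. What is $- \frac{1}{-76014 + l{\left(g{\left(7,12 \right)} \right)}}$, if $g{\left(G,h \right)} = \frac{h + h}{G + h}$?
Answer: $\frac{361}{27439446} \approx 1.3156 \cdot 10^{-5}$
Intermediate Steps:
$g{\left(G,h \right)} = \frac{2 h}{G + h}$
$l{\left(M \right)} = M + 2 M^{2}$ ($l{\left(M \right)} = \left(M^{2} + M^{2}\right) + M = 2 M^{2} + M = M + 2 M^{2}$)
$- \frac{1}{-76014 + l{\left(g{\left(7,12 \right)} \right)}} = - \frac{1}{-76014 + 2 \cdot 12 \frac{1}{7 + 12} \left(1 + 2 \cdot 2 \cdot 12 \frac{1}{7 + 12}\right)} = - \frac{1}{-76014 + 2 \cdot 12 \cdot \frac{1}{19} \left(1 + 2 \cdot 2 \cdot 12 \cdot \frac{1}{19}\right)} = - \frac{1}{-76014 + \frac{24 \left(1 + 2 \cdot \frac{24}{19}\right)}{19}} = - \frac{1}{-76014 + \frac{24 \left(1 + \frac{48}{19}\right)}{19}} = - \frac{1}{-76014 + \frac{24}{19} \cdot \frac{67}{19}} = - \frac{1}{-76014 + \frac{1608}{361}} = - \frac{1}{- \frac{27439446}{361}} = \left(-1\right) \left(- \frac{361}{27439446}\right) = \frac{361}{27439446}$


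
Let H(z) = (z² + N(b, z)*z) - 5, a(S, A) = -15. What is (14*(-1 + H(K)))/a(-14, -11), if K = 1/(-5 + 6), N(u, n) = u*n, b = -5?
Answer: 28/3 ≈ 9.3333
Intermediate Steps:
N(u, n) = n*u
K = 1 (K = 1/1 = 1)
H(z) = -5 - 4*z² (H(z) = (z² + (z*(-5))*z) - 5 = (z² + (-5*z)*z) - 5 = (z² - 5*z²) - 5 = -4*z² - 5 = -5 - 4*z²)
(14*(-1 + H(K)))/a(-14, -11) = (14*(-1 + (-5 - 4*1²)))/(-15) = (14*(-1 + (-5 - 4*1)))*(-1/15) = (14*(-1 + (-5 - 4)))*(-1/15) = (14*(-1 - 9))*(-1/15) = (14*(-10))*(-1/15) = -140*(-1/15) = 28/3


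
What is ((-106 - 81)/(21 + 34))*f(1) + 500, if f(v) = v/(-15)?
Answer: 37517/75 ≈ 500.23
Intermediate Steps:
f(v) = -v/15 (f(v) = v*(-1/15) = -v/15)
((-106 - 81)/(21 + 34))*f(1) + 500 = ((-106 - 81)/(21 + 34))*(-1/15*1) + 500 = -187/55*(-1/15) + 500 = -187*1/55*(-1/15) + 500 = -17/5*(-1/15) + 500 = 17/75 + 500 = 37517/75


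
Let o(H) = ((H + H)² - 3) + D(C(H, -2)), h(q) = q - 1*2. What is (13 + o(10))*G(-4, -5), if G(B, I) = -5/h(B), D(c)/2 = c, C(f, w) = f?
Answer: 1075/3 ≈ 358.33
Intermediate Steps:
D(c) = 2*c
h(q) = -2 + q (h(q) = q - 2 = -2 + q)
G(B, I) = -5/(-2 + B)
o(H) = -3 + 2*H + 4*H² (o(H) = ((H + H)² - 3) + 2*H = ((2*H)² - 3) + 2*H = (4*H² - 3) + 2*H = (-3 + 4*H²) + 2*H = -3 + 2*H + 4*H²)
(13 + o(10))*G(-4, -5) = (13 + (-3 + 2*10 + 4*10²))*(-5/(-2 - 4)) = (13 + (-3 + 20 + 4*100))*(-5/(-6)) = (13 + (-3 + 20 + 400))*(-5*(-⅙)) = (13 + 417)*(⅚) = 430*(⅚) = 1075/3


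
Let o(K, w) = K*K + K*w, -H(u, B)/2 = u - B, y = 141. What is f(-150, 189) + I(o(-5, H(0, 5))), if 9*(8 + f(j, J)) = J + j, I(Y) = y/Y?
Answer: -698/75 ≈ -9.3067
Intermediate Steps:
H(u, B) = -2*u + 2*B (H(u, B) = -2*(u - B) = -2*u + 2*B)
o(K, w) = K² + K*w
I(Y) = 141/Y
f(j, J) = -8 + J/9 + j/9 (f(j, J) = -8 + (J + j)/9 = -8 + (J/9 + j/9) = -8 + J/9 + j/9)
f(-150, 189) + I(o(-5, H(0, 5))) = (-8 + (⅑)*189 + (⅑)*(-150)) + 141/((-5*(-5 + (-2*0 + 2*5)))) = (-8 + 21 - 50/3) + 141/((-5*(-5 + (0 + 10)))) = -11/3 + 141/((-5*(-5 + 10))) = -11/3 + 141/((-5*5)) = -11/3 + 141/(-25) = -11/3 + 141*(-1/25) = -11/3 - 141/25 = -698/75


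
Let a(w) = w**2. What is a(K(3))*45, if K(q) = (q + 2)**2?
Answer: 28125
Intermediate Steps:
K(q) = (2 + q)**2
a(K(3))*45 = ((2 + 3)**2)**2*45 = (5**2)**2*45 = 25**2*45 = 625*45 = 28125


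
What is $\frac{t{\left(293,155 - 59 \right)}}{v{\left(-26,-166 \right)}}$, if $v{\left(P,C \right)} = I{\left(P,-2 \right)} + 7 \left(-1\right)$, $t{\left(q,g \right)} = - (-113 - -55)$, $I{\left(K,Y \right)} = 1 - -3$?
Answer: $- \frac{58}{3} \approx -19.333$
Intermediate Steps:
$I{\left(K,Y \right)} = 4$ ($I{\left(K,Y \right)} = 1 + 3 = 4$)
$t{\left(q,g \right)} = 58$ ($t{\left(q,g \right)} = - (-113 + 55) = \left(-1\right) \left(-58\right) = 58$)
$v{\left(P,C \right)} = -3$ ($v{\left(P,C \right)} = 4 + 7 \left(-1\right) = 4 - 7 = -3$)
$\frac{t{\left(293,155 - 59 \right)}}{v{\left(-26,-166 \right)}} = \frac{58}{-3} = 58 \left(- \frac{1}{3}\right) = - \frac{58}{3}$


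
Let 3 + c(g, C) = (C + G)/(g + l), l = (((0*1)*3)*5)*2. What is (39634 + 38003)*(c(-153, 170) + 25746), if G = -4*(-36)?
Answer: 101920947835/51 ≈ 1.9985e+9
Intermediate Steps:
G = 144
l = 0 (l = ((0*3)*5)*2 = (0*5)*2 = 0*2 = 0)
c(g, C) = -3 + (144 + C)/g (c(g, C) = -3 + (C + 144)/(g + 0) = -3 + (144 + C)/g)
(39634 + 38003)*(c(-153, 170) + 25746) = (39634 + 38003)*((144 + 170 - 3*(-153))/(-153) + 25746) = 77637*(-(144 + 170 + 459)/153 + 25746) = 77637*(-1/153*773 + 25746) = 77637*(-773/153 + 25746) = 77637*(3938365/153) = 101920947835/51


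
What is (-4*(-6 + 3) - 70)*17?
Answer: -986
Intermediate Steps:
(-4*(-6 + 3) - 70)*17 = (-4*(-3) - 70)*17 = (12 - 70)*17 = -58*17 = -986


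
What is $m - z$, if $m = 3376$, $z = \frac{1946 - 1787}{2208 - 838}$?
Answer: $\frac{4624961}{1370} \approx 3375.9$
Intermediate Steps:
$z = \frac{159}{1370} \approx 0.11606$
$m - z = 3376 - \frac{159}{1370} = \frac{4624961}{1370}$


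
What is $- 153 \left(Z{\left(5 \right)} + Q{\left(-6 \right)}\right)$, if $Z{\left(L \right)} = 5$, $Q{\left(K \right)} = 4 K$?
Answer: $2907$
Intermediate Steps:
$- 153 \left(Z{\left(5 \right)} + Q{\left(-6 \right)}\right) = - 153 \left(5 + 4 \left(-6\right)\right) = - 153 \left(5 - 24\right) = \left(-153\right) \left(-19\right) = 2907$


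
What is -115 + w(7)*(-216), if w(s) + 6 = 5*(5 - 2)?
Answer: -2059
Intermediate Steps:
w(s) = 9 (w(s) = -6 + 5*(5 - 2) = -6 + 5*3 = -6 + 15 = 9)
-115 + w(7)*(-216) = -115 + 9*(-216) = -115 - 1944 = -2059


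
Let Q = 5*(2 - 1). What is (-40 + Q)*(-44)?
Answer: 1540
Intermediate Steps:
Q = 5 (Q = 5*1 = 5)
(-40 + Q)*(-44) = (-40 + 5)*(-44) = -35*(-44) = 1540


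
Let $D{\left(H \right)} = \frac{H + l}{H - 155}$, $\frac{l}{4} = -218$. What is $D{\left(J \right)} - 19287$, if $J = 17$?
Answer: $- \frac{886917}{46} \approx -19281.0$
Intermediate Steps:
$l = -872$ ($l = 4 \left(-218\right) = -872$)
$D{\left(H \right)} = \frac{-872 + H}{-155 + H}$ ($D{\left(H \right)} = \frac{H - 872}{H - 155} = \frac{-872 + H}{-155 + H}$)
$D{\left(J \right)} - 19287 = \frac{-872 + 17}{-155 + 17} - 19287 = \frac{1}{-138} \left(-855\right) - 19287 = \left(- \frac{1}{138}\right) \left(-855\right) - 19287 = \frac{285}{46} - 19287 = - \frac{886917}{46}$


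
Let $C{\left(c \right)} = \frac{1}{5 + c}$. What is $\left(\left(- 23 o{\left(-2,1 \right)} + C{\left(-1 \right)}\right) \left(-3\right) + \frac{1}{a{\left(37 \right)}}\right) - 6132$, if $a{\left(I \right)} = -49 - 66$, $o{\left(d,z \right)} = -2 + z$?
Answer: $- \frac{2852809}{460} \approx -6201.8$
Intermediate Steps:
$a{\left(I \right)} = -115$
$\left(\left(- 23 o{\left(-2,1 \right)} + C{\left(-1 \right)}\right) \left(-3\right) + \frac{1}{a{\left(37 \right)}}\right) - 6132 = \left(\left(- 23 \left(-2 + 1\right) + \frac{1}{5 - 1}\right) \left(-3\right) + \frac{1}{-115}\right) - 6132 = \left(\left(\left(-23\right) \left(-1\right) + \frac{1}{4}\right) \left(-3\right) - \frac{1}{115}\right) - 6132 = \left(\left(23 + \frac{1}{4}\right) \left(-3\right) - \frac{1}{115}\right) - 6132 = \left(\frac{93}{4} \left(-3\right) - \frac{1}{115}\right) - 6132 = \left(- \frac{279}{4} - \frac{1}{115}\right) - 6132 = - \frac{32089}{460} - 6132 = - \frac{2852809}{460}$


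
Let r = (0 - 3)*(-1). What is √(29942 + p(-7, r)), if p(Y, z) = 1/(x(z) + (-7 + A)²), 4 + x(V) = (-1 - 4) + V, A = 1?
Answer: √26947830/30 ≈ 173.04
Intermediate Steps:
x(V) = -9 + V (x(V) = -4 + ((-1 - 4) + V) = -4 + (-5 + V) = -9 + V)
r = 3 (r = -3*(-1) = 3)
p(Y, z) = 1/(27 + z) (p(Y, z) = 1/((-9 + z) + (-7 + 1)²) = 1/((-9 + z) + (-6)²) = 1/((-9 + z) + 36) = 1/(27 + z))
√(29942 + p(-7, r)) = √(29942 + 1/(27 + 3)) = √(29942 + 1/30) = √(898261/30) = √26947830/30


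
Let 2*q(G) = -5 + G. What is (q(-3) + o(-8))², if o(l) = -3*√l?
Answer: -56 + 48*I*√2 ≈ -56.0 + 67.882*I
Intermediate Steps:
q(G) = -5/2 + G/2 (q(G) = (-5 + G)/2 = -5/2 + G/2)
(q(-3) + o(-8))² = ((-5/2 + (½)*(-3)) - 6*I*√2)² = ((-5/2 - 3/2) - 6*I*√2)² = (-4 - 6*I*√2)²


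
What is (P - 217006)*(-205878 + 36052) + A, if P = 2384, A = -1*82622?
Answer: 36448313150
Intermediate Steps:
A = -82622
(P - 217006)*(-205878 + 36052) + A = (2384 - 217006)*(-205878 + 36052) - 82622 = -214622*(-169826) - 82622 = 36448395772 - 82622 = 36448313150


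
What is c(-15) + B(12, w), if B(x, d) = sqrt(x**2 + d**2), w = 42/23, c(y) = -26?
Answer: -26 + 6*sqrt(2165)/23 ≈ -13.862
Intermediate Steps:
w = 42/23 (w = 42*(1/23) = 42/23 ≈ 1.8261)
B(x, d) = sqrt(d**2 + x**2)
c(-15) + B(12, w) = -26 + sqrt((42/23)**2 + 12**2) = -26 + sqrt(1764/529 + 144) = -26 + sqrt(77940/529) = -26 + 6*sqrt(2165)/23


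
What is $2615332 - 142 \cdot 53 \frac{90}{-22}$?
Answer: $\frac{29107322}{11} \approx 2.6461 \cdot 10^{6}$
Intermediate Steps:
$2615332 - 142 \cdot 53 \frac{90}{-22} = 2615332 - 7526 \cdot 90 \left(- \frac{1}{22}\right) = 2615332 - 7526 \left(- \frac{45}{11}\right) = 2615332 - - \frac{338670}{11} = 2615332 + \frac{338670}{11} = \frac{29107322}{11}$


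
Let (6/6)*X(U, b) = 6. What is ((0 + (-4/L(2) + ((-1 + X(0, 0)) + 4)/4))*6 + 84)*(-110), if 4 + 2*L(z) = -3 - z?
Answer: -33935/3 ≈ -11312.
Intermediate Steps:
X(U, b) = 6
L(z) = -7/2 - z/2 (L(z) = -2 + (-3 - z)/2 = -2 + (-3/2 - z/2) = -7/2 - z/2)
((0 + (-4/L(2) + ((-1 + X(0, 0)) + 4)/4))*6 + 84)*(-110) = ((0 + (-4/(-7/2 - ½*2) + ((-1 + 6) + 4)/4))*6 + 84)*(-110) = ((0 + (-4/(-7/2 - 1) + (5 + 4)*(¼)))*6 + 84)*(-110) = ((0 + (-4/(-9/2) + 9*(¼)))*6 + 84)*(-110) = ((0 + (-4*(-2/9) + 9/4))*6 + 84)*(-110) = ((0 + (8/9 + 9/4))*6 + 84)*(-110) = ((0 + 113/36)*6 + 84)*(-110) = ((113/36)*6 + 84)*(-110) = (113/6 + 84)*(-110) = (617/6)*(-110) = -33935/3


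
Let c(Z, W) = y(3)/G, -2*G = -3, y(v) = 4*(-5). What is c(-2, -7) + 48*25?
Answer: 3560/3 ≈ 1186.7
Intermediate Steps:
y(v) = -20
G = 3/2 (G = -½*(-3) = 3/2 ≈ 1.5000)
c(Z, W) = -40/3 (c(Z, W) = -20/3/2 = -20*⅔ = -40/3)
c(-2, -7) + 48*25 = -40/3 + 48*25 = -40/3 + 1200 = 3560/3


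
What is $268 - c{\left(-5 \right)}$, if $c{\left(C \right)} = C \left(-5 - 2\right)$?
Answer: $233$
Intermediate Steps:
$c{\left(C \right)} = - 7 C$ ($c{\left(C \right)} = C \left(-7\right) = - 7 C$)
$268 - c{\left(-5 \right)} = 268 - \left(-7\right) \left(-5\right) = 268 - 35 = 233$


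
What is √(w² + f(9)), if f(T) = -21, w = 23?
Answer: 2*√127 ≈ 22.539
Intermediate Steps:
√(w² + f(9)) = √(23² - 21) = √(529 - 21) = √508 = 2*√127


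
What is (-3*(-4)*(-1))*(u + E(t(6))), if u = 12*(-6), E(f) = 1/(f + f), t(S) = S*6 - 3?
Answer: 9502/11 ≈ 863.82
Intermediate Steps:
t(S) = -3 + 6*S (t(S) = 6*S - 3 = -3 + 6*S)
E(f) = 1/(2*f)
u = -72
(-3*(-4)*(-1))*(u + E(t(6))) = (-3*(-4)*(-1))*(-72 + 1/(2*(-3 + 6*6))) = (12*(-1))*(-72 + 1/(2*(-3 + 36))) = -12*(-72 + (½)/33) = -12*(-72 + (½)*(1/33)) = -12*(-72 + 1/66) = -12*(-4751/66) = 9502/11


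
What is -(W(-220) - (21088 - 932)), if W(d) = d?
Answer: 20376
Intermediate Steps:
-(W(-220) - (21088 - 932)) = -(-220 - (21088 - 932)) = -(-220 - 1*20156) = -(-220 - 20156) = -1*(-20376) = 20376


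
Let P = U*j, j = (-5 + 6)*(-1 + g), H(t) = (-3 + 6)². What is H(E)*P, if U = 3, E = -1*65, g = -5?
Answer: -162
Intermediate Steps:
E = -65
H(t) = 9 (H(t) = 3² = 9)
j = -6 (j = (-5 + 6)*(-1 - 5) = 1*(-6) = -6)
P = -18 (P = 3*(-6) = -18)
H(E)*P = 9*(-18) = -162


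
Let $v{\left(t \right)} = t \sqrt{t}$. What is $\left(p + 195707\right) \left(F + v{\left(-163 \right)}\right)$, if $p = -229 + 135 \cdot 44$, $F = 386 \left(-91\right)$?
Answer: $-7075008668 - 32831134 i \sqrt{163} \approx -7.075 \cdot 10^{9} - 4.1916 \cdot 10^{8} i$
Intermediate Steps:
$F = -35126$
$p = 5711$ ($p = -229 + 5940 = 5711$)
$v{\left(t \right)} = t^{\frac{3}{2}}$
$\left(p + 195707\right) \left(F + v{\left(-163 \right)}\right) = \left(5711 + 195707\right) \left(-35126 + \left(-163\right)^{\frac{3}{2}}\right) = 201418 \left(-35126 - 163 i \sqrt{163}\right) = -7075008668 - 32831134 i \sqrt{163}$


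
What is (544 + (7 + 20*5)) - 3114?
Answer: -2463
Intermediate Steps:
(544 + (7 + 20*5)) - 3114 = (544 + (7 + 100)) - 3114 = (544 + 107) - 3114 = 651 - 3114 = -2463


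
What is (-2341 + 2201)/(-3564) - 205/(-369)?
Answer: 530/891 ≈ 0.59484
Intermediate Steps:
(-2341 + 2201)/(-3564) - 205/(-369) = -140*(-1/3564) - 205*(-1/369) = 35/891 + 5/9 = 530/891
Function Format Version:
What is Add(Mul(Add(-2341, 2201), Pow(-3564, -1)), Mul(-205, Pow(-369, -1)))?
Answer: Rational(530, 891) ≈ 0.59484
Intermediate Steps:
Add(Mul(Add(-2341, 2201), Pow(-3564, -1)), Mul(-205, Pow(-369, -1))) = Add(Mul(-140, Rational(-1, 3564)), Mul(-205, Rational(-1, 369))) = Add(Rational(35, 891), Rational(5, 9)) = Rational(530, 891)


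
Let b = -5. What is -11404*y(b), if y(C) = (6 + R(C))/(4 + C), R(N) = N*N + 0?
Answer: 353524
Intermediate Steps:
R(N) = N**2 (R(N) = N**2 + 0 = N**2)
y(C) = (6 + C**2)/(4 + C)
-11404*y(b) = -11404*(6 + (-5)**2)/(4 - 5) = -11404*(6 + 25)/(-1) = -(-11404)*31 = -11404*(-31) = 353524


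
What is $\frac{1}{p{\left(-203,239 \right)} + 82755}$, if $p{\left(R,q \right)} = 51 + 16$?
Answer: $\frac{1}{82822} \approx 1.2074 \cdot 10^{-5}$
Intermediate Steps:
$p{\left(R,q \right)} = 67$
$\frac{1}{p{\left(-203,239 \right)} + 82755} = \frac{1}{67 + 82755} = \frac{1}{82822}$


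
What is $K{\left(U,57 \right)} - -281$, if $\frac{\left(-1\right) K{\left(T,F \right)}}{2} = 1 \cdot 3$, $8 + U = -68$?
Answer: $275$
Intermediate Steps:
$U = -76$ ($U = -8 - 68 = -76$)
$K{\left(T,F \right)} = -6$ ($K{\left(T,F \right)} = - 2 \cdot 1 \cdot 3 = \left(-2\right) 3 = -6$)
$K{\left(U,57 \right)} - -281 = -6 - -281 = -6 + 281 = 275$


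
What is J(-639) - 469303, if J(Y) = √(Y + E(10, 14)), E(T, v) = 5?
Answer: -469303 + I*√634 ≈ -4.693e+5 + 25.179*I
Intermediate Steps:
J(Y) = √(5 + Y) (J(Y) = √(Y + 5) = √(5 + Y))
J(-639) - 469303 = √(5 - 639) - 469303 = √(-634) - 469303 = I*√634 - 469303 = -469303 + I*√634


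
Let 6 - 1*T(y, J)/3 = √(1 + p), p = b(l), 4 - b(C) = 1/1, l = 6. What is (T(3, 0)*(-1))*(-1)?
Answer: 12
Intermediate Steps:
b(C) = 3 (b(C) = 4 - 1/1 = 4 - 1*1 = 4 - 1 = 3)
p = 3
T(y, J) = 12 (T(y, J) = 18 - 3*√(1 + 3) = 18 - 3*√4 = 18 - 3*2 = 18 - 6 = 12)
(T(3, 0)*(-1))*(-1) = (12*(-1))*(-1) = -12*(-1) = 12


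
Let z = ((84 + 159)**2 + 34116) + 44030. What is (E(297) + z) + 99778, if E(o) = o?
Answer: 237270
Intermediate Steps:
z = 137195 (z = (243**2 + 34116) + 44030 = (59049 + 34116) + 44030 = 93165 + 44030 = 137195)
(E(297) + z) + 99778 = (297 + 137195) + 99778 = 137492 + 99778 = 237270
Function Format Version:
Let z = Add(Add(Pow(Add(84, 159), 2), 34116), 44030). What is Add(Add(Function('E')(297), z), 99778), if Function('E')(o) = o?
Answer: 237270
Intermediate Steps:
z = 137195 (z = Add(Add(Pow(243, 2), 34116), 44030) = Add(Add(59049, 34116), 44030) = Add(93165, 44030) = 137195)
Add(Add(Function('E')(297), z), 99778) = Add(Add(297, 137195), 99778) = Add(137492, 99778) = 237270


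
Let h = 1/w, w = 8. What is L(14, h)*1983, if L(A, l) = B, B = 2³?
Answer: 15864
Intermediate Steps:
h = ⅛ (h = 1/8 = 1*(⅛) = ⅛ ≈ 0.12500)
B = 8
L(A, l) = 8
L(14, h)*1983 = 8*1983 = 15864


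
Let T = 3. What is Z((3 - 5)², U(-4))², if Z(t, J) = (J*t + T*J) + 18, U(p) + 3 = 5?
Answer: 1024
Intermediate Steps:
U(p) = 2 (U(p) = -3 + 5 = 2)
Z(t, J) = 18 + 3*J + J*t (Z(t, J) = (J*t + 3*J) + 18 = (3*J + J*t) + 18 = 18 + 3*J + J*t)
Z((3 - 5)², U(-4))² = (18 + 3*2 + 2*(3 - 5)²)² = (18 + 6 + 2*(-2)²)² = (18 + 6 + 2*4)² = (18 + 6 + 8)² = 32² = 1024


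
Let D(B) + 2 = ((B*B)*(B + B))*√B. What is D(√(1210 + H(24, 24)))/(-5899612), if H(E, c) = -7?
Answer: 1/2949806 - 1203*1203^(¾)/2949806 ≈ -0.083305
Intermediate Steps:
D(B) = -2 + 2*B^(7/2) (D(B) = -2 + ((B*B)*(B + B))*√B = -2 + (B²*(2*B))*√B = -2 + (2*B³)*√B = -2 + 2*B^(7/2))
D(√(1210 + H(24, 24)))/(-5899612) = (-2 + 2*(√(1210 - 7))^(7/2))/(-5899612) = (-2 + 2*(√1203)^(7/2))*(-1/5899612) = (-2 + 2*(1203*1203^(¾)))*(-1/5899612) = (-2 + 2406*1203^(¾))*(-1/5899612) = 1/2949806 - 1203*1203^(¾)/2949806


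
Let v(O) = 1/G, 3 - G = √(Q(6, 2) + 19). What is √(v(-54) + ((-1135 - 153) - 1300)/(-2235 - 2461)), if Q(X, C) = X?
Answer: √17610/587 ≈ 0.22607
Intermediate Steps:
G = -2 (G = 3 - √(6 + 19) = 3 - √25 = 3 - 1*5 = 3 - 5 = -2)
v(O) = -½ (v(O) = 1/(-2) = -½)
√(v(-54) + ((-1135 - 153) - 1300)/(-2235 - 2461)) = √(-½ + ((-1135 - 153) - 1300)/(-2235 - 2461)) = √(-½ + (-1288 - 1300)/(-4696)) = √(-½ - 2588*(-1/4696)) = √(-½ + 647/1174) = √(30/587) = √17610/587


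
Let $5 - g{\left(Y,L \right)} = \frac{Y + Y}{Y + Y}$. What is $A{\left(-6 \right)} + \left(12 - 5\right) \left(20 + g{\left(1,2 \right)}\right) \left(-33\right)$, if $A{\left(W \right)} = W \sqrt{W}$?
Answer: $-5544 - 6 i \sqrt{6} \approx -5544.0 - 14.697 i$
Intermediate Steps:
$g{\left(Y,L \right)} = 4$ ($g{\left(Y,L \right)} = 5 - \frac{Y + Y}{Y + Y} = 5 - \frac{2 Y}{2 Y} = 5 - 2 Y \frac{1}{2 Y} = 5 - 1 = 4$)
$A{\left(W \right)} = W^{\frac{3}{2}}$
$A{\left(-6 \right)} + \left(12 - 5\right) \left(20 + g{\left(1,2 \right)}\right) \left(-33\right) = \left(-6\right)^{\frac{3}{2}} + \left(12 - 5\right) \left(20 + 4\right) \left(-33\right) = - 6 i \sqrt{6} + 7 \cdot 24 \left(-33\right) = - 6 i \sqrt{6} + 168 \left(-33\right) = - 6 i \sqrt{6} - 5544 = -5544 - 6 i \sqrt{6}$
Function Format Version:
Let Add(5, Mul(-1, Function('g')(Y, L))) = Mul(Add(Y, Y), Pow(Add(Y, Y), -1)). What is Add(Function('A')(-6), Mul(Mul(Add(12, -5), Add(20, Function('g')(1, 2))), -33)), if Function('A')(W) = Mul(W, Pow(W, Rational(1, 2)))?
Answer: Add(-5544, Mul(-6, I, Pow(6, Rational(1, 2)))) ≈ Add(-5544.0, Mul(-14.697, I))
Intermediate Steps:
Function('g')(Y, L) = 4 (Function('g')(Y, L) = Add(5, Mul(-1, Mul(Add(Y, Y), Pow(Add(Y, Y), -1)))) = Add(5, Mul(-1, Mul(Mul(2, Y), Pow(Mul(2, Y), -1)))) = Add(5, Mul(-1, Mul(Mul(2, Y), Mul(Rational(1, 2), Pow(Y, -1))))) = Add(5, Mul(-1, 1)) = Add(5, -1) = 4)
Function('A')(W) = Pow(W, Rational(3, 2))
Add(Function('A')(-6), Mul(Mul(Add(12, -5), Add(20, Function('g')(1, 2))), -33)) = Add(Pow(-6, Rational(3, 2)), Mul(Mul(Add(12, -5), Add(20, 4)), -33)) = Add(Mul(-6, I, Pow(6, Rational(1, 2))), Mul(Mul(7, 24), -33)) = Add(Mul(-6, I, Pow(6, Rational(1, 2))), Mul(168, -33)) = Add(Mul(-6, I, Pow(6, Rational(1, 2))), -5544) = Add(-5544, Mul(-6, I, Pow(6, Rational(1, 2))))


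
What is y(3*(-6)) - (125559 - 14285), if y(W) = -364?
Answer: -111638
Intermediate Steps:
y(3*(-6)) - (125559 - 14285) = -364 - (125559 - 14285) = -364 - 1*111274 = -364 - 111274 = -111638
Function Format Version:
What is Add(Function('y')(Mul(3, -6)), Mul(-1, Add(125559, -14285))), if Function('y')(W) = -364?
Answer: -111638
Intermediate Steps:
Add(Function('y')(Mul(3, -6)), Mul(-1, Add(125559, -14285))) = Add(-364, Mul(-1, Add(125559, -14285))) = Add(-364, Mul(-1, 111274)) = Add(-364, -111274) = -111638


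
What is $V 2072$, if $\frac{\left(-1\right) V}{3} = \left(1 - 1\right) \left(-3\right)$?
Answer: $0$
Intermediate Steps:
$V = 0$ ($V = - 3 \left(1 - 1\right) \left(-3\right) = - 3 \cdot 0 \left(-3\right) = \left(-3\right) 0 = 0$)
$V 2072 = 0 \cdot 2072 = 0$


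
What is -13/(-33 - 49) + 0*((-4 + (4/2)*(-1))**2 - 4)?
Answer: 13/82 ≈ 0.15854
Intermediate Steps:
-13/(-33 - 49) + 0*((-4 + (4/2)*(-1))**2 - 4) = -13/(-82) + 0*((-4 + (4*(1/2))*(-1))**2 - 4) = -1/82*(-13) + 0*((-4 + 2*(-1))**2 - 4) = 13/82 + 0*((-4 - 2)**2 - 4) = 13/82 + 0*((-6)**2 - 4) = 13/82 + 0*(36 - 4) = 13/82 + 0*32 = 13/82 + 0 = 13/82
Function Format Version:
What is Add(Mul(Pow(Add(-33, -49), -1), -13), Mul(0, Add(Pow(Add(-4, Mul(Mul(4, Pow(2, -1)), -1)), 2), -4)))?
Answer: Rational(13, 82) ≈ 0.15854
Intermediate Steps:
Add(Mul(Pow(Add(-33, -49), -1), -13), Mul(0, Add(Pow(Add(-4, Mul(Mul(4, Pow(2, -1)), -1)), 2), -4))) = Add(Mul(Pow(-82, -1), -13), Mul(0, Add(Pow(Add(-4, Mul(Mul(4, Rational(1, 2)), -1)), 2), -4))) = Add(Mul(Rational(-1, 82), -13), Mul(0, Add(Pow(Add(-4, Mul(2, -1)), 2), -4))) = Add(Rational(13, 82), Mul(0, Add(Pow(Add(-4, -2), 2), -4))) = Add(Rational(13, 82), Mul(0, Add(Pow(-6, 2), -4))) = Add(Rational(13, 82), Mul(0, Add(36, -4))) = Add(Rational(13, 82), Mul(0, 32)) = Add(Rational(13, 82), 0) = Rational(13, 82)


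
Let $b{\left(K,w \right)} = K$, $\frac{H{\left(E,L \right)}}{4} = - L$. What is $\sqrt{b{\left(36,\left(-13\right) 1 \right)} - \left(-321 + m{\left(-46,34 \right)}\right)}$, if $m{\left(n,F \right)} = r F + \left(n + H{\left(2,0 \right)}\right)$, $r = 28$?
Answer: $3 i \sqrt{61} \approx 23.431 i$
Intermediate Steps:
$H{\left(E,L \right)} = - 4 L$ ($H{\left(E,L \right)} = 4 \left(- L\right) = - 4 L$)
$m{\left(n,F \right)} = n + 28 F$ ($m{\left(n,F \right)} = 28 F + \left(n - 0\right) = 28 F + \left(n + 0\right) = 28 F + n = n + 28 F$)
$\sqrt{b{\left(36,\left(-13\right) 1 \right)} - \left(-321 + m{\left(-46,34 \right)}\right)} = \sqrt{36 + \left(321 - \left(-46 + 28 \cdot 34\right)\right)} = \sqrt{36 + \left(321 - \left(-46 + 952\right)\right)} = \sqrt{36 + \left(321 - 906\right)} = \sqrt{36 - 585} = \sqrt{-549} = 3 i \sqrt{61}$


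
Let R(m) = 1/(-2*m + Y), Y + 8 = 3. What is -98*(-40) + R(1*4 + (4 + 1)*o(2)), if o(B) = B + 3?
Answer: 246959/63 ≈ 3920.0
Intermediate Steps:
o(B) = 3 + B
Y = -5 (Y = -8 + 3 = -5)
R(m) = 1/(-5 - 2*m) (R(m) = 1/(-2*m - 5) = 1/(-5 - 2*m))
-98*(-40) + R(1*4 + (4 + 1)*o(2)) = -98*(-40) - 1/(5 + 2*(1*4 + (4 + 1)*(3 + 2))) = 3920 - 1/(5 + 2*(4 + 5*5)) = 3920 - 1/(5 + 2*(4 + 25)) = 3920 - 1/(5 + 2*29) = 3920 - 1/(5 + 58) = 3920 - 1/63 = 246959/63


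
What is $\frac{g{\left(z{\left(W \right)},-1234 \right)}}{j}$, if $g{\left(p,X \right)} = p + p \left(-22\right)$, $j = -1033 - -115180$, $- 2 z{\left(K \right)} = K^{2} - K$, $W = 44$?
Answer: $\frac{602}{3459} \approx 0.17404$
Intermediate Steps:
$z{\left(K \right)} = \frac{K}{2} - \frac{K^{2}}{2}$ ($z{\left(K \right)} = - \frac{K^{2} - K}{2} = \frac{K}{2} - \frac{K^{2}}{2}$)
$j = 114147$ ($j = -1033 + 115180 = 114147$)
$g{\left(p,X \right)} = - 21 p$ ($g{\left(p,X \right)} = p - 22 p = - 21 p$)
$\frac{g{\left(z{\left(W \right)},-1234 \right)}}{j} = \frac{\left(-21\right) \frac{1}{2} \cdot 44 \left(1 - 44\right)}{114147} = - 21 \cdot \frac{1}{2} \cdot 44 \left(1 - 44\right) \frac{1}{114147} = - 21 \cdot \frac{1}{2} \cdot 44 \left(-43\right) \frac{1}{114147} = \left(-21\right) \left(-946\right) \frac{1}{114147} = 19866 \cdot \frac{1}{114147} = \frac{602}{3459}$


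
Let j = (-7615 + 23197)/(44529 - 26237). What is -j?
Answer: -7791/9146 ≈ -0.85185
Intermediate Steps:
j = 7791/9146 (j = 15582/18292 = 15582*(1/18292) = 7791/9146 ≈ 0.85185)
-j = -1*7791/9146 = -7791/9146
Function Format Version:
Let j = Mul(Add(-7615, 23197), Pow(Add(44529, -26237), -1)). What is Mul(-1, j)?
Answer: Rational(-7791, 9146) ≈ -0.85185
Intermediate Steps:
j = Rational(7791, 9146) (j = Mul(15582, Pow(18292, -1)) = Mul(15582, Rational(1, 18292)) = Rational(7791, 9146) ≈ 0.85185)
Mul(-1, j) = Mul(-1, Rational(7791, 9146)) = Rational(-7791, 9146)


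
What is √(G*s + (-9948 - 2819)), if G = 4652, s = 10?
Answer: √33753 ≈ 183.72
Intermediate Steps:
√(G*s + (-9948 - 2819)) = √(4652*10 + (-9948 - 2819)) = √(46520 - 12767) = √33753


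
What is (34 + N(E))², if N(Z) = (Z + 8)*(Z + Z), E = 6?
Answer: 40804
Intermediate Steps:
N(Z) = 2*Z*(8 + Z) (N(Z) = (8 + Z)*(2*Z) = 2*Z*(8 + Z))
(34 + N(E))² = (34 + 2*6*(8 + 6))² = (34 + 2*6*14)² = (34 + 168)² = 202² = 40804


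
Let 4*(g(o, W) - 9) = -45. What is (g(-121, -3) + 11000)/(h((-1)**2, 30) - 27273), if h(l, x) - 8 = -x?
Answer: -43991/109180 ≈ -0.40292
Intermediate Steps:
g(o, W) = -9/4 (g(o, W) = 9 + (1/4)*(-45) = 9 - 45/4 = -9/4)
h(l, x) = 8 - x
(g(-121, -3) + 11000)/(h((-1)**2, 30) - 27273) = (-9/4 + 11000)/((8 - 1*30) - 27273) = 43991/(4*((8 - 30) - 27273)) = 43991/(4*(-22 - 27273)) = (43991/4)/(-27295) = (43991/4)*(-1/27295) = -43991/109180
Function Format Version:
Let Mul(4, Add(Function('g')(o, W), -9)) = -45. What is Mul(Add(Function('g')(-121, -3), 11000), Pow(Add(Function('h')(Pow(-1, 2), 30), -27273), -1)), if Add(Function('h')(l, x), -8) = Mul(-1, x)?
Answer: Rational(-43991, 109180) ≈ -0.40292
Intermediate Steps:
Function('g')(o, W) = Rational(-9, 4) (Function('g')(o, W) = Add(9, Mul(Rational(1, 4), -45)) = Add(9, Rational(-45, 4)) = Rational(-9, 4))
Function('h')(l, x) = Add(8, Mul(-1, x))
Mul(Add(Function('g')(-121, -3), 11000), Pow(Add(Function('h')(Pow(-1, 2), 30), -27273), -1)) = Mul(Add(Rational(-9, 4), 11000), Pow(Add(Add(8, Mul(-1, 30)), -27273), -1)) = Mul(Rational(43991, 4), Pow(Add(Add(8, -30), -27273), -1)) = Mul(Rational(43991, 4), Pow(Add(-22, -27273), -1)) = Mul(Rational(43991, 4), Pow(-27295, -1)) = Mul(Rational(43991, 4), Rational(-1, 27295)) = Rational(-43991, 109180)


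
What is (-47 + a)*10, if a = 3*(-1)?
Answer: -500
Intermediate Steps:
a = -3
(-47 + a)*10 = (-47 - 3)*10 = -50*10 = -500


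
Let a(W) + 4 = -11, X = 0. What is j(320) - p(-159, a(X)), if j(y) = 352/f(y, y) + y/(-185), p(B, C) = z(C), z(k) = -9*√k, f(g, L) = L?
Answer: -233/370 + 9*I*√15 ≈ -0.62973 + 34.857*I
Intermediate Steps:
a(W) = -15 (a(W) = -4 - 11 = -15)
p(B, C) = -9*√C
j(y) = 352/y - y/185 (j(y) = 352/y + y/(-185) = 352/y + y*(-1/185) = 352/y - y/185)
j(320) - p(-159, a(X)) = (352/320 - 1/185*320) - (-9)*√(-15) = (352*(1/320) - 64/37) - (-9)*I*√15 = (11/10 - 64/37) - (-9)*I*√15 = -233/370 + 9*I*√15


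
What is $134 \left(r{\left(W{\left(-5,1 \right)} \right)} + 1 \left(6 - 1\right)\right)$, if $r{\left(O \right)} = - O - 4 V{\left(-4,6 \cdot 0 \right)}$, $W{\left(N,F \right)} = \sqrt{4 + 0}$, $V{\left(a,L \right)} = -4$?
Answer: $2546$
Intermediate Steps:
$W{\left(N,F \right)} = 2$ ($W{\left(N,F \right)} = \sqrt{4} = 2$)
$r{\left(O \right)} = 16 - O$ ($r{\left(O \right)} = - O - -16 = - O + 16 = 16 - O$)
$134 \left(r{\left(W{\left(-5,1 \right)} \right)} + 1 \left(6 - 1\right)\right) = 134 \left(\left(16 - 2\right) + 1 \left(6 - 1\right)\right) = 134 \left(\left(16 - 2\right) + 1 \cdot 5\right) = 134 \left(14 + 5\right) = 134 \cdot 19 = 2546$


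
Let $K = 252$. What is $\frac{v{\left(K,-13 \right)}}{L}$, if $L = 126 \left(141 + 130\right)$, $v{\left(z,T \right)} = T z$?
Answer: $- \frac{26}{271} \approx -0.095941$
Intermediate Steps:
$L = 34146$ ($L = 126 \cdot 271 = 34146$)
$\frac{v{\left(K,-13 \right)}}{L} = \frac{\left(-13\right) 252}{34146} = \left(-3276\right) \frac{1}{34146} = - \frac{26}{271}$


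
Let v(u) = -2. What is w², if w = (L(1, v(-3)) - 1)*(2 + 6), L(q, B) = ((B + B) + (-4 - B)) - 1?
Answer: 4096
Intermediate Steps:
L(q, B) = -5 + B (L(q, B) = (2*B + (-4 - B)) - 1 = (-4 + B) - 1 = -5 + B)
w = -64 (w = ((-5 - 2) - 1)*(2 + 6) = (-7 - 1)*8 = -8*8 = -64)
w² = (-64)² = 4096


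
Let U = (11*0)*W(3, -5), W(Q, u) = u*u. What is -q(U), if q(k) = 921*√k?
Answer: 0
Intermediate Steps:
W(Q, u) = u²
U = 0 (U = (11*0)*(-5)² = 0*25 = 0)
-q(U) = -921*√0 = -921*0 = -1*0 = 0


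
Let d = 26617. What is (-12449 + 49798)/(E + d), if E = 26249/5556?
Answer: 207511044/147910301 ≈ 1.4030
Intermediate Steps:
E = 26249/5556 (E = 26249*(1/5556) = 26249/5556 ≈ 4.7244)
(-12449 + 49798)/(E + d) = (-12449 + 49798)/(26249/5556 + 26617) = 37349/(147910301/5556) = 37349*(5556/147910301) = 207511044/147910301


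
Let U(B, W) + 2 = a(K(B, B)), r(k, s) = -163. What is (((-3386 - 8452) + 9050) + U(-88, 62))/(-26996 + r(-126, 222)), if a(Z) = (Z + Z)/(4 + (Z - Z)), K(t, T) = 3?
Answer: 169/1646 ≈ 0.10267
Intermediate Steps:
a(Z) = Z/2 (a(Z) = (2*Z)/(4 + 0) = (2*Z)/4 = (2*Z)*(¼) = Z/2)
U(B, W) = -½ (U(B, W) = -2 + (½)*3 = -2 + 3/2 = -½)
(((-3386 - 8452) + 9050) + U(-88, 62))/(-26996 + r(-126, 222)) = (((-3386 - 8452) + 9050) - ½)/(-26996 - 163) = ((-11838 + 9050) - ½)/(-27159) = (-2788 - ½)*(-1/27159) = -5577/2*(-1/27159) = 169/1646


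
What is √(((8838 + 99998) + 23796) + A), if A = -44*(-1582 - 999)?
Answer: 2*√61549 ≈ 496.18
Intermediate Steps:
A = 113564 (A = -44*(-2581) = 113564)
√(((8838 + 99998) + 23796) + A) = √(((8838 + 99998) + 23796) + 113564) = √((108836 + 23796) + 113564) = √(132632 + 113564) = √246196 = 2*√61549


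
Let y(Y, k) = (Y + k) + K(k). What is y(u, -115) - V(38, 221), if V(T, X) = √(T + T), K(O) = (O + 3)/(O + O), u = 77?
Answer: -4314/115 - 2*√19 ≈ -46.231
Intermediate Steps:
K(O) = (3 + O)/(2*O) (K(O) = (3 + O)/((2*O)) = (3 + O)*(1/(2*O)) = (3 + O)/(2*O))
V(T, X) = √2*√T (V(T, X) = √(2*T) = √2*√T)
y(Y, k) = Y + k + (3 + k)/(2*k) (y(Y, k) = (Y + k) + (3 + k)/(2*k) = Y + k + (3 + k)/(2*k))
y(u, -115) - V(38, 221) = (½ + 77 - 115 + (3/2)/(-115)) - √2*√38 = (½ + 77 - 115 + (3/2)*(-1/115)) - 2*√19 = (½ + 77 - 115 - 3/230) - 2*√19 = -4314/115 - 2*√19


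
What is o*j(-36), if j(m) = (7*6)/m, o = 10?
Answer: -35/3 ≈ -11.667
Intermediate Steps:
j(m) = 42/m
o*j(-36) = 10*(42/(-36)) = 10*(42*(-1/36)) = 10*(-7/6) = -35/3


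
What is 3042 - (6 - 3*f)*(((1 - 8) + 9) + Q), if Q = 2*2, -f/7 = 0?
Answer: 3006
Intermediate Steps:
f = 0 (f = -7*0 = 0)
Q = 4
3042 - (6 - 3*f)*(((1 - 8) + 9) + Q) = 3042 - (6 - 3*0)*(((1 - 8) + 9) + 4) = 3042 - (6 + 0)*((-7 + 9) + 4) = 3042 - 6*(2 + 4) = 3042 - 6*6 = 3042 - 1*36 = 3042 - 36 = 3006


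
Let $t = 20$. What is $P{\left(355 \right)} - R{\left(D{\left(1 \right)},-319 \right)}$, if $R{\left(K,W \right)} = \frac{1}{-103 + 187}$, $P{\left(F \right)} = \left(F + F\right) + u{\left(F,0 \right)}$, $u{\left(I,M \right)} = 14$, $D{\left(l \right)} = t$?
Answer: $\frac{60815}{84} \approx 723.99$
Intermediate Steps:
$D{\left(l \right)} = 20$
$P{\left(F \right)} = 14 + 2 F$ ($P{\left(F \right)} = \left(F + F\right) + 14 = 2 F + 14 = 14 + 2 F$)
$R{\left(K,W \right)} = \frac{1}{84}$
$P{\left(355 \right)} - R{\left(D{\left(1 \right)},-319 \right)} = \left(14 + 2 \cdot 355\right) - \frac{1}{84} = \left(14 + 710\right) - \frac{1}{84} = 724 - \frac{1}{84} = \frac{60815}{84}$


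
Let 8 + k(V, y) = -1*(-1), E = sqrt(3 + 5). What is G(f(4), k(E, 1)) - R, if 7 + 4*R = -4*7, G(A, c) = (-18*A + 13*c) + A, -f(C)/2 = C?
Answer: 215/4 ≈ 53.750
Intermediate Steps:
E = 2*sqrt(2) (E = sqrt(8) = 2*sqrt(2) ≈ 2.8284)
f(C) = -2*C
k(V, y) = -7 (k(V, y) = -8 - 1*(-1) = -8 + 1 = -7)
G(A, c) = -17*A + 13*c
R = -35/4 (R = -7/4 + (-4*7)/4 = -7/4 + (1/4)*(-28) = -7/4 - 7 = -35/4 ≈ -8.7500)
G(f(4), k(E, 1)) - R = (-(-34)*4 + 13*(-7)) - 1*(-35/4) = (-17*(-8) - 91) + 35/4 = (136 - 91) + 35/4 = 45 + 35/4 = 215/4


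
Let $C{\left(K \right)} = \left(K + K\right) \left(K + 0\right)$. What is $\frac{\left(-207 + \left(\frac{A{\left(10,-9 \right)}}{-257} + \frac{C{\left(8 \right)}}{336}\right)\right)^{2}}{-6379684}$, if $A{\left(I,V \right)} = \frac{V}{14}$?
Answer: $- \frac{4973876787961}{743299764382224} \approx -0.0066916$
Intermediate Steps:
$A{\left(I,V \right)} = \frac{V}{14}$ ($A{\left(I,V \right)} = V \frac{1}{14} = \frac{V}{14}$)
$C{\left(K \right)} = 2 K^{2}$ ($C{\left(K \right)} = 2 K K = 2 K^{2}$)
$\frac{\left(-207 + \left(\frac{A{\left(10,-9 \right)}}{-257} + \frac{C{\left(8 \right)}}{336}\right)\right)^{2}}{-6379684} = \frac{\left(-207 + \left(\frac{\frac{1}{14} \left(-9\right)}{-257} + \frac{2 \cdot 8^{2}}{336}\right)\right)^{2}}{-6379684} = \left(-207 - \left(- \frac{9}{3598} - 2 \cdot 64 \cdot \frac{1}{336}\right)\right)^{2} \left(- \frac{1}{6379684}\right) = \left(-207 + \left(\frac{9}{3598} + 128 \cdot \frac{1}{336}\right)\right)^{2} \left(- \frac{1}{6379684}\right) = \left(-207 + \left(\frac{9}{3598} + \frac{8}{21}\right)\right)^{2} \left(- \frac{1}{6379684}\right) = \left(-207 + \frac{4139}{10794}\right)^{2} \left(- \frac{1}{6379684}\right) = \left(- \frac{2230219}{10794}\right)^{2} \left(- \frac{1}{6379684}\right) = \frac{4973876787961}{116510436} \left(- \frac{1}{6379684}\right) = - \frac{4973876787961}{743299764382224}$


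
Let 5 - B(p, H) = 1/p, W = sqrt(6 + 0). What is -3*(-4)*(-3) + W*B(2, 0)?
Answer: -36 + 9*sqrt(6)/2 ≈ -24.977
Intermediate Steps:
W = sqrt(6) ≈ 2.4495
B(p, H) = 5 - 1/p
-3*(-4)*(-3) + W*B(2, 0) = -3*(-4)*(-3) + sqrt(6)*(5 - 1/2) = 12*(-3) + sqrt(6)*(5 - 1*1/2) = -36 + sqrt(6)*(5 - 1/2) = -36 + sqrt(6)*(9/2) = -36 + 9*sqrt(6)/2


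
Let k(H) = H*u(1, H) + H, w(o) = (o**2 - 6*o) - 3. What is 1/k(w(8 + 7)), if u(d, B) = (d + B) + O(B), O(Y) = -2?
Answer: 1/17424 ≈ 5.7392e-5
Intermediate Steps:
w(o) = -3 + o**2 - 6*o
u(d, B) = -2 + B + d (u(d, B) = (d + B) - 2 = (B + d) - 2 = -2 + B + d)
k(H) = H + H*(-1 + H) (k(H) = H*(-2 + H + 1) + H = H*(-1 + H) + H = H + H*(-1 + H))
1/k(w(8 + 7)) = 1/((-3 + (8 + 7)**2 - 6*(8 + 7))**2) = 1/((-3 + 15**2 - 6*15)**2) = 1/((-3 + 225 - 90)**2) = 1/(132**2) = 1/17424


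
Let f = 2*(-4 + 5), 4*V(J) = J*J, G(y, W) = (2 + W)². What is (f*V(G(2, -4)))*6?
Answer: 48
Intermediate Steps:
V(J) = J²/4 (V(J) = (J*J)/4 = J²/4)
f = 2 (f = 2*1 = 2)
(f*V(G(2, -4)))*6 = (2*(((2 - 4)²)²/4))*6 = (2*(((-2)²)²/4))*6 = (2*((¼)*4²))*6 = (2*((¼)*16))*6 = (2*4)*6 = 8*6 = 48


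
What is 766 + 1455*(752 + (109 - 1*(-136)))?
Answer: 1451401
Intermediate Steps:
766 + 1455*(752 + (109 - 1*(-136))) = 766 + 1455*(752 + (109 + 136)) = 766 + 1455*(752 + 245) = 766 + 1455*997 = 766 + 1450635 = 1451401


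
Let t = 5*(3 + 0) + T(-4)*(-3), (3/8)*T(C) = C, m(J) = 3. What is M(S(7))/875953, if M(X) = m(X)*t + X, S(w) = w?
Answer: 148/875953 ≈ 0.00016896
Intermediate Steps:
T(C) = 8*C/3
t = 47 (t = 5*(3 + 0) + ((8/3)*(-4))*(-3) = 5*3 - 32/3*(-3) = 15 + 32 = 47)
M(X) = 141 + X (M(X) = 3*47 + X = 141 + X)
M(S(7))/875953 = (141 + 7)/875953 = 148*(1/875953) = 148/875953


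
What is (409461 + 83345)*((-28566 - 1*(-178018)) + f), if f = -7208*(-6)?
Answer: 94963716200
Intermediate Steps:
f = 43248
(409461 + 83345)*((-28566 - 1*(-178018)) + f) = (409461 + 83345)*((-28566 - 1*(-178018)) + 43248) = 492806*((-28566 + 178018) + 43248) = 492806*(149452 + 43248) = 492806*192700 = 94963716200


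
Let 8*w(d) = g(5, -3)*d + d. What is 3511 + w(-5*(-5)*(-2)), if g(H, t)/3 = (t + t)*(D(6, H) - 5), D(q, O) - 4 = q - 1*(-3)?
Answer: 17619/4 ≈ 4404.8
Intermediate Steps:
D(q, O) = 7 + q (D(q, O) = 4 + (q - 1*(-3)) = 4 + (q + 3) = 4 + (3 + q) = 7 + q)
g(H, t) = 48*t (g(H, t) = 3*((t + t)*((7 + 6) - 5)) = 3*((2*t)*(13 - 5)) = 3*((2*t)*8) = 3*(16*t) = 48*t)
w(d) = -143*d/8 (w(d) = ((48*(-3))*d + d)/8 = (-144*d + d)/8 = (-143*d)/8 = -143*d/8)
3511 + w(-5*(-5)*(-2)) = 3511 - 143*(-5*(-5))*(-2)/8 = 3511 - 3575*(-2)/8 = 3511 - 143/8*(-50) = 3511 + 3575/4 = 17619/4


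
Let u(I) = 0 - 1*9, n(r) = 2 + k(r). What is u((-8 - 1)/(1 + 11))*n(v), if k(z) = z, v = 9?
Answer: -99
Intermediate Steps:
n(r) = 2 + r
u(I) = -9 (u(I) = 0 - 9 = -9)
u((-8 - 1)/(1 + 11))*n(v) = -9*(2 + 9) = -9*11 = -99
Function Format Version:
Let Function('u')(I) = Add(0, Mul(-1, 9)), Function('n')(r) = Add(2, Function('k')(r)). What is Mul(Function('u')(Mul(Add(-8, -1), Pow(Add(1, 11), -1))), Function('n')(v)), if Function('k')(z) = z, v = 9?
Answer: -99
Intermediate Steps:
Function('n')(r) = Add(2, r)
Function('u')(I) = -9 (Function('u')(I) = Add(0, -9) = -9)
Mul(Function('u')(Mul(Add(-8, -1), Pow(Add(1, 11), -1))), Function('n')(v)) = Mul(-9, Add(2, 9)) = Mul(-9, 11) = -99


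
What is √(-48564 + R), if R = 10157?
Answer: I*√38407 ≈ 195.98*I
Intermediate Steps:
√(-48564 + R) = √(-48564 + 10157) = √(-38407) = I*√38407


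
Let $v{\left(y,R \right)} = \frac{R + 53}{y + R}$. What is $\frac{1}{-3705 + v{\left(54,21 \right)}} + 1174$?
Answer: $\frac{326138299}{277801} \approx 1174.0$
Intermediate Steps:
$v{\left(y,R \right)} = \frac{53 + R}{R + y}$
$\frac{1}{-3705 + v{\left(54,21 \right)}} + 1174 = \frac{1}{-3705 + \frac{53 + 21}{21 + 54}} + 1174 = \frac{1}{-3705 + \frac{1}{75} \cdot 74} + 1174 = \frac{1}{-3705 + \frac{74}{75}} + 1174 = \frac{1}{- \frac{277801}{75}} + 1174 = - \frac{75}{277801} + 1174 = \frac{326138299}{277801}$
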